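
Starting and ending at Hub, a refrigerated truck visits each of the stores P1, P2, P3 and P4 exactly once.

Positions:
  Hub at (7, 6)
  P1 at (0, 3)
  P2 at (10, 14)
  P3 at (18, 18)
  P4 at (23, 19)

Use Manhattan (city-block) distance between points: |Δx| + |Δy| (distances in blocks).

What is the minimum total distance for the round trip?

Hub → P1 → P2 → P3 → P4 → Hub: 10+21+12+6+29 = 78
Hub → P1 → P2 → P4 → P3 → Hub: 10+21+18+6+23 = 78
Hub → P1 → P3 → P2 → P4 → Hub: 10+33+12+18+29 = 102
Hub → P1 → P3 → P4 → P2 → Hub: 10+33+6+18+11 = 78
Hub → P1 → P4 → P2 → P3 → Hub: 10+39+18+12+23 = 102
Hub → P1 → P4 → P3 → P2 → Hub: 10+39+6+12+11 = 78
Hub → P2 → P1 → P3 → P4 → Hub: 11+21+33+6+29 = 100
Hub → P2 → P1 → P4 → P3 → Hub: 11+21+39+6+23 = 100
Hub → P2 → P3 → P1 → P4 → Hub: 11+12+33+39+29 = 124
Hub → P2 → P4 → P1 → P3 → Hub: 11+18+39+33+23 = 124
Hub → P3 → P1 → P2 → P4 → Hub: 23+33+21+18+29 = 124
Hub → P3 → P2 → P1 → P4 → Hub: 23+12+21+39+29 = 124
The minimum is 78.
One optimal route: Hub → P1 → P2 → P3 → P4 → Hub (or its reverse).

Minimum total distance: 78 blocks.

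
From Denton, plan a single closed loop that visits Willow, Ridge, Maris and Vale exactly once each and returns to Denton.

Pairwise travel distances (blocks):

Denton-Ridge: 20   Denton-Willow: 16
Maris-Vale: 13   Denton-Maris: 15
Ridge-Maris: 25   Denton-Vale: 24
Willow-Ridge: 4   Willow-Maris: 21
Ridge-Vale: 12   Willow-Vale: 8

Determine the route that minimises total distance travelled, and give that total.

Shortest round trip = 60 blocks.

With 4 stops there are 4!/2 = 12 distinct round trips (a route and its reverse cost the same).
Denton - Willow - Ridge - Maris - Vale - Denton: 16+4+25+13+24 = 82
Denton - Willow - Ridge - Vale - Maris - Denton: 16+4+12+13+15 = 60
Denton - Willow - Maris - Ridge - Vale - Denton: 16+21+25+12+24 = 98
Denton - Willow - Maris - Vale - Ridge - Denton: 16+21+13+12+20 = 82
Denton - Willow - Vale - Ridge - Maris - Denton: 16+8+12+25+15 = 76
Denton - Willow - Vale - Maris - Ridge - Denton: 16+8+13+25+20 = 82
Denton - Ridge - Willow - Maris - Vale - Denton: 20+4+21+13+24 = 82
Denton - Ridge - Willow - Vale - Maris - Denton: 20+4+8+13+15 = 60
Denton - Ridge - Maris - Willow - Vale - Denton: 20+25+21+8+24 = 98
Denton - Ridge - Vale - Willow - Maris - Denton: 20+12+8+21+15 = 76
Denton - Maris - Willow - Ridge - Vale - Denton: 15+21+4+12+24 = 76
Denton - Maris - Ridge - Willow - Vale - Denton: 15+25+4+8+24 = 76
The minimum is 60.
One optimal route: Denton → Willow → Ridge → Vale → Maris → Denton (or its reverse).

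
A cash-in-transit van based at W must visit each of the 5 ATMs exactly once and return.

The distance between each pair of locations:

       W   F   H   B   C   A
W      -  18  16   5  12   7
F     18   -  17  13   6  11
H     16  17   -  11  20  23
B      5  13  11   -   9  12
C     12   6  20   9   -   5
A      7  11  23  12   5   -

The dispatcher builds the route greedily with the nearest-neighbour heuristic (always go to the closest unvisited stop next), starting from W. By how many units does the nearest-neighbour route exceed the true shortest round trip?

From W: B=5, A=7, C=12, H=16, F=18 → choose B (5).
From B: C=9, H=11, A=12, F=13 → choose C (9).
From C: A=5, F=6, H=20 → choose A (5).
From A: F=11, H=23 → choose F (11).
From F: H=17 → choose H (17).
NN route W → B → C → A → F → H → W costs 63.
Optimal: W → B → H → F → C → A → W costs 51 (by enumerating all 60 distinct tours).
Excess = 63 − 51 = 12.

The nearest-neighbour route is 12 longer than optimal.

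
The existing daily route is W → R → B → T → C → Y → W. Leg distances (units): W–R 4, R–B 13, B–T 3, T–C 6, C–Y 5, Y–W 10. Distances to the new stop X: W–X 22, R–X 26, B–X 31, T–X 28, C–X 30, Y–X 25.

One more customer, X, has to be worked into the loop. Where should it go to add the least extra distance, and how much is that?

Insertion cost between consecutive stops i–j is d(i,X) + d(X,j) − d(i,j):
  between W and R: 22 + 26 − 4 = 44
  between R and B: 26 + 31 − 13 = 44
  between B and T: 31 + 28 − 3 = 56
  between T and C: 28 + 30 − 6 = 52
  between C and Y: 30 + 25 − 5 = 50
  between Y and W: 25 + 22 − 10 = 37
Cheapest insertion is between Y and W, adding 37.
New total = 41 + 37 = 78.

Adding 37 by placing X on the Y–W leg.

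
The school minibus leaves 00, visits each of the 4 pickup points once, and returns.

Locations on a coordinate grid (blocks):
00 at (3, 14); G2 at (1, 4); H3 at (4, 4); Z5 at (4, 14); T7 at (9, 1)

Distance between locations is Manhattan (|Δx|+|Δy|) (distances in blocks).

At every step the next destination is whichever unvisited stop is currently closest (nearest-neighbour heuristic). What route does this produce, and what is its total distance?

00 → [Z5:1 / H3:11 / G2:12 / T7:19] → Z5 (1)
Z5 → [H3:10 / G2:13 / T7:18] → H3 (10)
H3 → [G2:3 / T7:8] → G2 (3)
G2 → [T7:11] → T7 (11)
Return T7→00: 19.
Total = 1 + 10 + 3 + 11 + 19 = 44.

44 blocks along 00 → Z5 → H3 → G2 → T7 → 00.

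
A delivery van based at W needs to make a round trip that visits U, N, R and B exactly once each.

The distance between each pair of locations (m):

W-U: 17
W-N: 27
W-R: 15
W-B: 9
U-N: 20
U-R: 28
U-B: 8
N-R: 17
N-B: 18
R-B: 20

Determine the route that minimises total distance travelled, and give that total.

W-U-N-R-B-W: 17+20+17+20+9 = 83
W-U-N-B-R-W: 17+20+18+20+15 = 90
W-U-R-N-B-W: 17+28+17+18+9 = 89
W-U-R-B-N-W: 17+28+20+18+27 = 110
W-U-B-N-R-W: 17+8+18+17+15 = 75
W-U-B-R-N-W: 17+8+20+17+27 = 89
W-N-U-R-B-W: 27+20+28+20+9 = 104
W-N-U-B-R-W: 27+20+8+20+15 = 90
W-N-R-U-B-W: 27+17+28+8+9 = 89
W-N-B-U-R-W: 27+18+8+28+15 = 96
W-R-U-N-B-W: 15+28+20+18+9 = 90
W-R-N-U-B-W: 15+17+20+8+9 = 69
The minimum is 69.
One optimal route: W → R → N → U → B → W (or its reverse).

Minimum total distance: 69 m.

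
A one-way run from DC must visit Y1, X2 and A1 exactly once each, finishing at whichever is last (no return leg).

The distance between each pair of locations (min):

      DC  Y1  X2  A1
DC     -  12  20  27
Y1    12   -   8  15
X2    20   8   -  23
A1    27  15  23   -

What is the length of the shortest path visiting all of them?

43 min — the minimum one-way total.

There are 3! = 6 possible orderings.
DC → Y1 → X2 → A1: 12+8+23 = 43
DC → Y1 → A1 → X2: 12+15+23 = 50
DC → X2 → Y1 → A1: 20+8+15 = 43
DC → X2 → A1 → Y1: 20+23+15 = 58
DC → A1 → Y1 → X2: 27+15+8 = 50
DC → A1 → X2 → Y1: 27+23+8 = 58
The minimum is 43.
One shortest path: DC → Y1 → X2 → A1.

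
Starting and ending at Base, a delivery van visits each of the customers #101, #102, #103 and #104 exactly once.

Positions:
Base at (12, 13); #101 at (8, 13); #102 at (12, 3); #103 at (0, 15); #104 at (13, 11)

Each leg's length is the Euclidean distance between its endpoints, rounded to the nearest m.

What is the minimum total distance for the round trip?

Shortest round trip = 39 m.

With 4 stops there are 4!/2 = 12 distinct round trips (a route and its reverse cost the same).
Base→#101→#102→#103→#104→Base: 4+11+17+14+2 = 48
Base→#101→#102→#104→#103→Base: 4+11+8+14+12 = 49
Base→#101→#103→#102→#104→Base: 4+8+17+8+2 = 39
Base→#101→#103→#104→#102→Base: 4+8+14+8+10 = 44
Base→#101→#104→#102→#103→Base: 4+5+8+17+12 = 46
Base→#101→#104→#103→#102→Base: 4+5+14+17+10 = 50
Base→#102→#101→#103→#104→Base: 10+11+8+14+2 = 45
Base→#102→#101→#104→#103→Base: 10+11+5+14+12 = 52
Base→#102→#103→#101→#104→Base: 10+17+8+5+2 = 42
Base→#102→#104→#101→#103→Base: 10+8+5+8+12 = 43
Base→#103→#101→#102→#104→Base: 12+8+11+8+2 = 41
Base→#103→#102→#101→#104→Base: 12+17+11+5+2 = 47
The minimum is 39.
One optimal route: Base → #101 → #103 → #102 → #104 → Base (or its reverse).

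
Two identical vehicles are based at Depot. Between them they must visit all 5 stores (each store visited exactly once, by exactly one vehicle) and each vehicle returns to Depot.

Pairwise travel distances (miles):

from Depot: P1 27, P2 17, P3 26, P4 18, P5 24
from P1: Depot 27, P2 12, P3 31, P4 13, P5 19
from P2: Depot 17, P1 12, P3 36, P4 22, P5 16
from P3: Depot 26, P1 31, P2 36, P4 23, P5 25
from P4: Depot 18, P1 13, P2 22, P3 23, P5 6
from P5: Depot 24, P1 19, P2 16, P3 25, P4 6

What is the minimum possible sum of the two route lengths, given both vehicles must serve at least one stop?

124 miles — the smallest possible combined total.

Try each way of splitting the stops between the two vehicles (each non-empty) and, for each split, find the best tour for each vehicle:
  {P1} + {P2, P3, P4, P5}: 54 + 88 = 142
  {P2} + {P1, P3, P4, P5}: 34 + 97 = 131
  {P1, P2} + {P3, P4, P5}: 56 + 75 = 131
  {P3} + {P1, P2, P4, P5}: 52 + 72 = 124
  {P1, P3} + {P2, P4, P5}: 84 + 57 = 141
  {P2, P3} + {P1, P4, P5}: 79 + 70 = 149
  … (15 splits in total)
Best: vehicle 1 Depot → P3 → Depot = 52; vehicle 2 Depot → P2 → P1 → P4 → P5 → Depot = 72; combined 124.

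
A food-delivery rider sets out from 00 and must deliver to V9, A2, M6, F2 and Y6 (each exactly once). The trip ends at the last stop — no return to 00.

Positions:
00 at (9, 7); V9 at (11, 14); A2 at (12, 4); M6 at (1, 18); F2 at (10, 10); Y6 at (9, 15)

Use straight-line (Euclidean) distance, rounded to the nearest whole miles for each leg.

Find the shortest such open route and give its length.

Minimum one-way distance = 25 miles.

There are 5! = 120 possible orderings.
00 → V9 → A2 → M6 → F2 → Y6: 7+10+18+12+5 = 52
00 → V9 → A2 → M6 → Y6 → F2: 7+10+18+9+5 = 49
00 → V9 → A2 → F2 → M6 → Y6: 7+10+6+12+9 = 44
00 → V9 → A2 → F2 → Y6 → M6: 7+10+6+5+9 = 37
00 → V9 → A2 → Y6 → M6 → F2: 7+10+11+9+12 = 49
00 → V9 → A2 → Y6 → F2 → M6: 7+10+11+5+12 = 45
00 → V9 → M6 → A2 → F2 → Y6: 7+11+18+6+5 = 47
00 → V9 → M6 → A2 → Y6 → F2: 7+11+18+11+5 = 52
00 → V9 → M6 → F2 → A2 → Y6: 7+11+12+6+11 = 47
00 → V9 → M6 → F2 → Y6 → A2: 7+11+12+5+11 = 46
00 → V9 → M6 → Y6 → A2 → F2: 7+11+9+11+6 = 44
00 → V9 → M6 → Y6 → F2 → A2: 7+11+9+5+6 = 38
00 → V9 → F2 → A2 → M6 → Y6: 7+4+6+18+9 = 44
00 → V9 → F2 → A2 → Y6 → M6: 7+4+6+11+9 = 37
… (106 more)
00 → A2 → F2 → V9 → Y6 → M6: 4+6+4+2+9 = 25  ← best
The minimum is 25.
One shortest path: 00 → A2 → F2 → V9 → Y6 → M6.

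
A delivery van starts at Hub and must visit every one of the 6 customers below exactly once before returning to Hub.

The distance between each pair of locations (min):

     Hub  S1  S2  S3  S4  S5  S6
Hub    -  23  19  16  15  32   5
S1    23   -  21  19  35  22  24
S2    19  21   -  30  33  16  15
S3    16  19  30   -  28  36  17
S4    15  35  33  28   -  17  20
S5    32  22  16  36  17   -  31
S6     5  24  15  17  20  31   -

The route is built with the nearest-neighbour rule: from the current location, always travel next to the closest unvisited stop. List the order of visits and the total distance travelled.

Nearest-neighbour total = 123 min; route Hub → S6 → S2 → S5 → S4 → S3 → S1 → Hub.

At Hub the remaining stops are S6 5, S4 15, S3 16, S2 19, S1 23, S5 32; go to S6.
At S6 the remaining stops are S2 15, S3 17, S4 20, S1 24, S5 31; go to S2.
At S2 the remaining stops are S5 16, S1 21, S3 30, S4 33; go to S5.
At S5 the remaining stops are S4 17, S1 22, S3 36; go to S4.
At S4 the remaining stops are S3 28, S1 35; go to S3.
At S3 the remaining stops are S1 19; go to S1.
Return S1→Hub: 23.
Total = 5 + 15 + 16 + 17 + 28 + 19 + 23 = 123.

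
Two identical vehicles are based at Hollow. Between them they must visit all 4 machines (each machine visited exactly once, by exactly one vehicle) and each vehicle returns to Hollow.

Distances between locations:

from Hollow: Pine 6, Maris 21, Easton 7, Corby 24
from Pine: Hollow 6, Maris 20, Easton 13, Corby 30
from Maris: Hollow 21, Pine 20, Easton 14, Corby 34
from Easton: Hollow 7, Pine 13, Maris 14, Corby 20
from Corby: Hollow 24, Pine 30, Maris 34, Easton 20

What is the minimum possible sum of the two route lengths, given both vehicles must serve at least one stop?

Minimum combined distance: 91.

Check every non-empty split of the stops between the two vehicles; for each half take its own optimal tour:
  {Pine} + {Maris, Easton, Corby}: 12 + 79 = 91
  {Maris} + {Pine, Easton, Corby}: 42 + 63 = 105
  {Pine, Maris} + {Easton, Corby}: 47 + 51 = 98
  {Easton} + {Pine, Maris, Corby}: 14 + 84 = 98
  {Pine, Easton} + {Maris, Corby}: 26 + 79 = 105
  {Maris, Easton} + {Pine, Corby}: 42 + 60 = 102
  … (7 splits in total)
Best: vehicle 1 Hollow → Pine → Hollow = 12; vehicle 2 Hollow → Maris → Easton → Corby → Hollow = 79; combined 91.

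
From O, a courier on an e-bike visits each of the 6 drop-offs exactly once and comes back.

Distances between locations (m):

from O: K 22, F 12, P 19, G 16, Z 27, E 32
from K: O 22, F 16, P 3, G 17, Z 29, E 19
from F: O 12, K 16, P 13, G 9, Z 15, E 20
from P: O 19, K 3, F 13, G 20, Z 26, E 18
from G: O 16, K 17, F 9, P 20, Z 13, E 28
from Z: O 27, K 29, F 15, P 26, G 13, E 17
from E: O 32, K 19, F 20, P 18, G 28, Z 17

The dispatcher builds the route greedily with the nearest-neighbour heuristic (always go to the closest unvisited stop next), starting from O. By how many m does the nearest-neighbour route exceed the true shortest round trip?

Excess over optimum: 2 m.

From O: F=12, G=16, P=19, K=22, Z=27, E=32 → choose F (12).
From F: G=9, P=13, Z=15, K=16, E=20 → choose G (9).
From G: Z=13, K=17, P=20, E=28 → choose Z (13).
From Z: E=17, P=26, K=29 → choose E (17).
From E: P=18, K=19 → choose P (18).
From P: K=3 → choose K (3).
NN route O → F → G → Z → E → P → K → O costs 94.
Optimal: O → F → G → Z → E → K → P → O costs 92 (by enumerating all 360 distinct tours).
Excess = 94 − 92 = 2.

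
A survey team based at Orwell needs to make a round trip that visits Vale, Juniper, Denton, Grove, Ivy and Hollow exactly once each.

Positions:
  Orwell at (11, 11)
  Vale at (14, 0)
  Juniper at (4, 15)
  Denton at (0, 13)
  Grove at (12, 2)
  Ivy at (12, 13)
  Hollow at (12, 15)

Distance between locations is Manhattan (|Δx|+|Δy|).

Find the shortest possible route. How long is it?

There are 360 distinct closed tours to check (reversals are equivalent).
Orwell - Vale - Juniper - Denton - Grove - Ivy - Hollow - Orwell: 14+25+6+23+11+2+5 = 86
Orwell - Vale - Juniper - Denton - Grove - Hollow - Ivy - Orwell: 14+25+6+23+13+2+3 = 86
Orwell - Vale - Juniper - Denton - Ivy - Grove - Hollow - Orwell: 14+25+6+12+11+13+5 = 86
Orwell - Vale - Juniper - Denton - Ivy - Hollow - Grove - Orwell: 14+25+6+12+2+13+10 = 82
Orwell - Vale - Juniper - Denton - Hollow - Grove - Ivy - Orwell: 14+25+6+14+13+11+3 = 86
Orwell - Vale - Juniper - Denton - Hollow - Ivy - Grove - Orwell: 14+25+6+14+2+11+10 = 82
Orwell - Vale - Juniper - Grove - Denton - Ivy - Hollow - Orwell: 14+25+21+23+12+2+5 = 102
Orwell - Vale - Juniper - Grove - Denton - Hollow - Ivy - Orwell: 14+25+21+23+14+2+3 = 102
… (352 more)
Orwell - Vale - Grove - Ivy - Hollow - Juniper - Denton - Orwell: 14+4+11+2+8+6+13 = 58  ← best
The minimum is 58.
One optimal route: Orwell → Vale → Grove → Ivy → Hollow → Juniper → Denton → Orwell (or its reverse).

Minimum total distance: 58.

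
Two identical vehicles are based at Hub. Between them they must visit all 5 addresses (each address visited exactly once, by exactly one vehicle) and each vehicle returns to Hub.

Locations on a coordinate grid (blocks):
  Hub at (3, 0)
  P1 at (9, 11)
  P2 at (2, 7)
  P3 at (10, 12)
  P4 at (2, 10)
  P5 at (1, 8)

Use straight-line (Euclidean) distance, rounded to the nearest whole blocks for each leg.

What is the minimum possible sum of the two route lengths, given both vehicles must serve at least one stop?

Minimum combined distance: 46 blocks.

Try each way of splitting the stops between the two vehicles (each non-empty) and, for each split, find the best tour for each vehicle:
  {P1} + {P2, P3, P4, P5}: 26 + 32 = 58
  {P2} + {P1, P3, P4, P5}: 14 + 32 = 46
  {P1, P2} + {P3, P4, P5}: 28 + 32 = 60
  {P3} + {P1, P2, P4, P5}: 28 + 30 = 58
  {P1, P3} + {P2, P4, P5}: 28 + 20 = 48
  {P2, P3} + {P1, P4, P5}: 30 + 30 = 60
  … (15 splits in total)
Best: vehicle 1 Hub → P2 → Hub = 14; vehicle 2 Hub → P1 → P3 → P4 → P5 → Hub = 32; combined 46.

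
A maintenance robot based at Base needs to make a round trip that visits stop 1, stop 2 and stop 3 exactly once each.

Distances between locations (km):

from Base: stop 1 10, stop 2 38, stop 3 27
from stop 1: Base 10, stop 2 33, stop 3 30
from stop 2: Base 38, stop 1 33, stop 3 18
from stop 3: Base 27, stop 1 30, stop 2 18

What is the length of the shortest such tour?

88 km — the shortest possible round trip.

There are 3 distinct closed tours to check (reversals are equivalent).
Base→stop 1→stop 2→stop 3→Base: 10+33+18+27 = 88
Base→stop 1→stop 3→stop 2→Base: 10+30+18+38 = 96
Base→stop 2→stop 1→stop 3→Base: 38+33+30+27 = 128
The minimum is 88.
One optimal route: Base → stop 1 → stop 2 → stop 3 → Base (or its reverse).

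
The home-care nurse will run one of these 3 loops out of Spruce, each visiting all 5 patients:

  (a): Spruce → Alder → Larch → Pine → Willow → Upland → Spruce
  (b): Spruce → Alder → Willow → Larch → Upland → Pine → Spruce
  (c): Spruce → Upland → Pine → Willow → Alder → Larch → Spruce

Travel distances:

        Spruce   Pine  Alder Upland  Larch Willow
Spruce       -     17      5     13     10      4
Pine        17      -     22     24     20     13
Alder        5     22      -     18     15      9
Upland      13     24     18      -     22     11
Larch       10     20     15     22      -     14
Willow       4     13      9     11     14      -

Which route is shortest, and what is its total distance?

(a): 5 + 15 + 20 + 13 + 11 + 13 = 77
(b): 5 + 9 + 14 + 22 + 24 + 17 = 91
(c): 13 + 24 + 13 + 9 + 15 + 10 = 84

77 — (a) is the shortest.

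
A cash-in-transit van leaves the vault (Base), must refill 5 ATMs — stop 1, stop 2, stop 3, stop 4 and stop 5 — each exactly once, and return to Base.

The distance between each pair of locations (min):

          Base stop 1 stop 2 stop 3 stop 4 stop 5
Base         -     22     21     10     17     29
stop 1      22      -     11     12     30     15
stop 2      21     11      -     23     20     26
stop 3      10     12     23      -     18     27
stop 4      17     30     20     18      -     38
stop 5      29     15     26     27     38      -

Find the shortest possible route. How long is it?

Base - stop 1 - stop 2 - stop 3 - stop 4 - stop 5 - Base: 22+11+23+18+38+29 = 141
Base - stop 1 - stop 2 - stop 3 - stop 5 - stop 4 - Base: 22+11+23+27+38+17 = 138
Base - stop 1 - stop 2 - stop 4 - stop 3 - stop 5 - Base: 22+11+20+18+27+29 = 127
Base - stop 1 - stop 2 - stop 4 - stop 5 - stop 3 - Base: 22+11+20+38+27+10 = 128
Base - stop 1 - stop 2 - stop 5 - stop 3 - stop 4 - Base: 22+11+26+27+18+17 = 121
Base - stop 1 - stop 2 - stop 5 - stop 4 - stop 3 - Base: 22+11+26+38+18+10 = 125
Base - stop 1 - stop 3 - stop 2 - stop 4 - stop 5 - Base: 22+12+23+20+38+29 = 144
Base - stop 1 - stop 3 - stop 2 - stop 5 - stop 4 - Base: 22+12+23+26+38+17 = 138
Base - stop 1 - stop 3 - stop 4 - stop 2 - stop 5 - Base: 22+12+18+20+26+29 = 127
Base - stop 1 - stop 3 - stop 4 - stop 5 - stop 2 - Base: 22+12+18+38+26+21 = 137
Base - stop 1 - stop 3 - stop 5 - stop 2 - stop 4 - Base: 22+12+27+26+20+17 = 124
Base - stop 1 - stop 3 - stop 5 - stop 4 - stop 2 - Base: 22+12+27+38+20+21 = 140
Base - stop 1 - stop 4 - stop 2 - stop 3 - stop 5 - Base: 22+30+20+23+27+29 = 151
Base - stop 1 - stop 4 - stop 2 - stop 5 - stop 3 - Base: 22+30+20+26+27+10 = 135
… (46 more)
Base - stop 3 - stop 1 - stop 5 - stop 2 - stop 4 - Base: 10+12+15+26+20+17 = 100  ← best
The minimum is 100.
One optimal route: Base → stop 3 → stop 1 → stop 5 → stop 2 → stop 4 → Base (or its reverse).

100 min — the shortest possible round trip.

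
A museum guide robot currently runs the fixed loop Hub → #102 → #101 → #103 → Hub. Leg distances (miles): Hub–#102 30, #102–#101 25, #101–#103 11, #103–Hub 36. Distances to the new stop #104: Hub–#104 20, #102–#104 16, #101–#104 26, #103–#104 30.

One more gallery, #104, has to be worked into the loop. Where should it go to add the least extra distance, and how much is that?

Insertion cost between consecutive stops i–j is d(i,#104) + d(#104,j) − d(i,j):
  between Hub and #102: 20 + 16 − 30 = 6
  between #102 and #101: 16 + 26 − 25 = 17
  between #101 and #103: 26 + 30 − 11 = 45
  between #103 and Hub: 30 + 20 − 36 = 14
Cheapest insertion is between Hub and #102, adding 6.
New total = 102 + 6 = 108.

Minimum extra distance: 6 miles, inserting #104 between Hub and #102.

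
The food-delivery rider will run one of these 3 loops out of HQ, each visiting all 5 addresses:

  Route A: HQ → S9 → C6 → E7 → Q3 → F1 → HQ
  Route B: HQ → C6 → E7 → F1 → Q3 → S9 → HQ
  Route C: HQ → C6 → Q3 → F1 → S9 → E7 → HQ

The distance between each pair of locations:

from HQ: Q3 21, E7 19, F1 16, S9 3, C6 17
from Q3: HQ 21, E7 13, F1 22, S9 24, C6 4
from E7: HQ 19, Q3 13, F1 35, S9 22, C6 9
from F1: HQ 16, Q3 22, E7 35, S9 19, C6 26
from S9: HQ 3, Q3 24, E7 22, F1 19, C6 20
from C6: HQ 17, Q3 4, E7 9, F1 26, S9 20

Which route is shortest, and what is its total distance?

83 — Route A is the shortest.

Route A: 3 + 20 + 9 + 13 + 22 + 16 = 83
Route B: 17 + 9 + 35 + 22 + 24 + 3 = 110
Route C: 17 + 4 + 22 + 19 + 22 + 19 = 103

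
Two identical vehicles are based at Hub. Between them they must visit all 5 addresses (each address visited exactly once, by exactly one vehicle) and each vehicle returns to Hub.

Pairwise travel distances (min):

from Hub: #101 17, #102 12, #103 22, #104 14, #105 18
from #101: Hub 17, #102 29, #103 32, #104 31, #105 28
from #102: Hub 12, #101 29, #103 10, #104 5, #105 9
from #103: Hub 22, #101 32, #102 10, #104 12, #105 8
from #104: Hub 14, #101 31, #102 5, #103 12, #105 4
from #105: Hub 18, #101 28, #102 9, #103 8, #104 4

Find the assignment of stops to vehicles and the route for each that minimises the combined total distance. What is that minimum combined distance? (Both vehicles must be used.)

82 min — the smallest possible combined total.

There are 2^4 − 1 = 15 ways to divide the 5 stops into two non-empty groups. For each, the best each vehicle can do is its own shortest tour through its group:
  {#101} + {#102, #103, #104, #105}: 34 + 48 = 82
  {#102} + {#101, #103, #104, #105}: 24 + 75 = 99
  {#101, #102} + {#103, #104, #105}: 58 + 48 = 106
  {#103} + {#101, #102, #104, #105}: 44 + 66 = 110
  {#101, #103} + {#102, #104, #105}: 71 + 39 = 110
  {#102, #103} + {#101, #104, #105}: 44 + 63 = 107
  … (15 splits in total)
Best: vehicle 1 Hub → #101 → Hub = 34; vehicle 2 Hub → #102 → #103 → #105 → #104 → Hub = 48; combined 82.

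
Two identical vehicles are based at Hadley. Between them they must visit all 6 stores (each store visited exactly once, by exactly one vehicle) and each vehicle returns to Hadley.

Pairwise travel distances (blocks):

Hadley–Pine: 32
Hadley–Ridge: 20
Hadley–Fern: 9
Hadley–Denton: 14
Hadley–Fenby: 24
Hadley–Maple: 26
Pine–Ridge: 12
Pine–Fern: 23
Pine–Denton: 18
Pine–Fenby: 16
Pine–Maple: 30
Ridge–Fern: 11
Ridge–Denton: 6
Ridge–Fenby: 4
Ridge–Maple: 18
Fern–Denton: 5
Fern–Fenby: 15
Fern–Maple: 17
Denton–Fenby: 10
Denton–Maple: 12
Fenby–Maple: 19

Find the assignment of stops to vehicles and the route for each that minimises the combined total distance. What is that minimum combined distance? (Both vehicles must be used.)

111 blocks — the smallest possible combined total.

There are 2^5 − 1 = 31 ways to divide the 6 stops into two non-empty groups. For each, the best each vehicle can do is its own shortest tour through its group:
  {Pine} + {Ridge, Fern, Denton, Fenby, Maple}: 64 + 69 = 133
  {Ridge} + {Pine, Fern, Denton, Fenby, Maple}: 40 + 93 = 133
  {Pine, Ridge} + {Fern, Denton, Fenby, Maple}: 64 + 69 = 133
  {Fern} + {Pine, Ridge, Denton, Fenby, Maple}: 18 + 93 = 111
  {Pine, Fern} + {Ridge, Denton, Fenby, Maple}: 64 + 69 = 133
  {Ridge, Fern} + {Pine, Denton, Fenby, Maple}: 40 + 93 = 133
  … (31 splits in total)
Best: vehicle 1 Hadley → Fern → Hadley = 18; vehicle 2 Hadley → Pine → Ridge → Fenby → Maple → Denton → Hadley = 93; combined 111.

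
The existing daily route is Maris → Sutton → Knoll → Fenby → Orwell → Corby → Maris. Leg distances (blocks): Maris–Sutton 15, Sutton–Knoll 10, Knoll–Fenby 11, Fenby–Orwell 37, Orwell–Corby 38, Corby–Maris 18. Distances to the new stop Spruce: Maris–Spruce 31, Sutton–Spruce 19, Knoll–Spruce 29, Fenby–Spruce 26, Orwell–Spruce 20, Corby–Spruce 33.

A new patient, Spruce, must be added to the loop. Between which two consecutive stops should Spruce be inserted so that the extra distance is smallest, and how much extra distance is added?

Insertion cost between consecutive stops i–j is d(i,Spruce) + d(Spruce,j) − d(i,j):
  between Maris and Sutton: 31 + 19 − 15 = 35
  between Sutton and Knoll: 19 + 29 − 10 = 38
  between Knoll and Fenby: 29 + 26 − 11 = 44
  between Fenby and Orwell: 26 + 20 − 37 = 9
  between Orwell and Corby: 20 + 33 − 38 = 15
  between Corby and Maris: 33 + 31 − 18 = 46
Cheapest insertion is between Fenby and Orwell, adding 9.
New total = 129 + 9 = 138.

+9 blocks — insert Spruce between Fenby and Orwell.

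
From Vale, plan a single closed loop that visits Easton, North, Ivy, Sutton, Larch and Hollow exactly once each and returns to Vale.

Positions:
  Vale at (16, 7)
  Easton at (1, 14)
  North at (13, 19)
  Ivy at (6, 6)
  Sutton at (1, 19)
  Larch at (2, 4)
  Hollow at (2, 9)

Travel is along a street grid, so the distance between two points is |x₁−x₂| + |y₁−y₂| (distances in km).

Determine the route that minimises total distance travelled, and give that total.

60 km — the shortest possible round trip.

With 6 stops there are 6!/2 = 360 distinct round trips (a route and its reverse cost the same).
Vale→Easton→North→Ivy→Sutton→Larch→Hollow→Vale: 22+17+20+18+16+5+16 = 114
Vale→Easton→North→Ivy→Sutton→Hollow→Larch→Vale: 22+17+20+18+11+5+17 = 110
Vale→Easton→North→Ivy→Larch→Sutton→Hollow→Vale: 22+17+20+6+16+11+16 = 108
Vale→Easton→North→Ivy→Larch→Hollow→Sutton→Vale: 22+17+20+6+5+11+27 = 108
Vale→Easton→North→Ivy→Hollow→Sutton→Larch→Vale: 22+17+20+7+11+16+17 = 110
Vale→Easton→North→Ivy→Hollow→Larch→Sutton→Vale: 22+17+20+7+5+16+27 = 114
Vale→Easton→North→Sutton→Ivy→Larch→Hollow→Vale: 22+17+12+18+6+5+16 = 96
Vale→Easton→North→Sutton→Ivy→Hollow→Larch→Vale: 22+17+12+18+7+5+17 = 98
… (352 more)
Vale→North→Sutton→Easton→Hollow→Larch→Ivy→Vale: 15+12+5+6+5+6+11 = 60  ← best
The minimum is 60.
One optimal route: Vale → North → Sutton → Easton → Hollow → Larch → Ivy → Vale (or its reverse).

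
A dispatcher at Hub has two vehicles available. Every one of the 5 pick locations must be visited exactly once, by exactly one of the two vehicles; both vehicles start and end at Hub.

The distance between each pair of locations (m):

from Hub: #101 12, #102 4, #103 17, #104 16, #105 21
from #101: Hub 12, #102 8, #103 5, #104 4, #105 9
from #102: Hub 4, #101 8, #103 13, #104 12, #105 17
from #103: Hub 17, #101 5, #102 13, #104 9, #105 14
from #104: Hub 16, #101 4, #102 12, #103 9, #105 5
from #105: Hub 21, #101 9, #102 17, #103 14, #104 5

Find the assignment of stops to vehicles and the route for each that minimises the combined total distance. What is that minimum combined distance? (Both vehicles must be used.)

There are 2^4 − 1 = 15 ways to divide the 5 stops into two non-empty groups. For each, the best each vehicle can do is its own shortest tour through its group:
  {#101} + {#102, #103, #104, #105}: 24 + 52 = 76
  {#102} + {#101, #103, #104, #105}: 8 + 52 = 60
  {#101, #102} + {#103, #104, #105}: 24 + 52 = 76
  {#103} + {#101, #102, #104, #105}: 34 + 42 = 76
  {#101, #103} + {#102, #104, #105}: 34 + 42 = 76
  {#102, #103} + {#101, #104, #105}: 34 + 42 = 76
  … (15 splits in total)
Best: vehicle 1 Hub → #102 → Hub = 8; vehicle 2 Hub → #101 → #103 → #104 → #105 → Hub = 52; combined 60.

Minimum combined distance: 60 m.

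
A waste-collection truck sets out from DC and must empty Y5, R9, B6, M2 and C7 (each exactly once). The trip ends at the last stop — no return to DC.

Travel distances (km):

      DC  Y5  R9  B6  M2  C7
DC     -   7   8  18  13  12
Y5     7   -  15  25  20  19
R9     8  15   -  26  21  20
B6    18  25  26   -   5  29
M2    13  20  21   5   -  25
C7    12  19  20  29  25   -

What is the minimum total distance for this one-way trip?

There are 5! = 120 possible orderings.
DC - Y5 - R9 - B6 - M2 - C7: 7+15+26+5+25 = 78
DC - Y5 - R9 - B6 - C7 - M2: 7+15+26+29+25 = 102
DC - Y5 - R9 - M2 - B6 - C7: 7+15+21+5+29 = 77
DC - Y5 - R9 - M2 - C7 - B6: 7+15+21+25+29 = 97
DC - Y5 - R9 - C7 - B6 - M2: 7+15+20+29+5 = 76
DC - Y5 - R9 - C7 - M2 - B6: 7+15+20+25+5 = 72
DC - Y5 - B6 - R9 - M2 - C7: 7+25+26+21+25 = 104
DC - Y5 - B6 - R9 - C7 - M2: 7+25+26+20+25 = 103
DC - Y5 - B6 - M2 - R9 - C7: 7+25+5+21+20 = 78
DC - Y5 - B6 - M2 - C7 - R9: 7+25+5+25+20 = 82
DC - Y5 - B6 - C7 - R9 - M2: 7+25+29+20+21 = 102
DC - Y5 - B6 - C7 - M2 - R9: 7+25+29+25+21 = 107
DC - Y5 - M2 - R9 - B6 - C7: 7+20+21+26+29 = 103
DC - Y5 - M2 - R9 - C7 - B6: 7+20+21+20+29 = 97
… (106 more)
The minimum is 72.
One shortest path: DC → Y5 → R9 → C7 → M2 → B6.

72 km — the minimum one-way total.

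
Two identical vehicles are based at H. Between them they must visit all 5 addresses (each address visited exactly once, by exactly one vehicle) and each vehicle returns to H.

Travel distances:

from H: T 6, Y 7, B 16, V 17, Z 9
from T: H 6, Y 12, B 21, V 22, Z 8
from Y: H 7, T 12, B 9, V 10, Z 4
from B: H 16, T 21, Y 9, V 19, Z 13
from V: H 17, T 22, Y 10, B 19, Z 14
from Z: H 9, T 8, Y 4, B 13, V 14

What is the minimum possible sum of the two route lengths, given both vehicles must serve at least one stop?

There are 2^4 − 1 = 15 ways to divide the 5 stops into two non-empty groups. For each, the best each vehicle can do is its own shortest tour through its group:
  {T} + {Y, B, V, Z}: 12 + 58 = 70
  {Y} + {T, B, V, Z}: 14 + 63 = 77
  {T, Y} + {B, V, Z}: 25 + 58 = 83
  {B} + {T, Y, V, Z}: 32 + 45 = 77
  {T, B} + {Y, V, Z}: 43 + 40 = 83
  {Y, B} + {T, V, Z}: 32 + 45 = 77
  … (15 splits in total)
Best: vehicle 1 H → T → H = 12; vehicle 2 H → Y → B → V → Z → H = 58; combined 70.

70 — the smallest possible combined total.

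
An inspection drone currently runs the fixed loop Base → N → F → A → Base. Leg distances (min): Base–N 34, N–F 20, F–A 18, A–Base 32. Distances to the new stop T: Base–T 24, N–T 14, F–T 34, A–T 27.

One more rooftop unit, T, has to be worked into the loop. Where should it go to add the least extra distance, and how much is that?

Minimum extra distance: 4 min, inserting T between Base and N.

Insertion cost between consecutive stops i–j is d(i,T) + d(T,j) − d(i,j):
  between Base and N: 24 + 14 − 34 = 4
  between N and F: 14 + 34 − 20 = 28
  between F and A: 34 + 27 − 18 = 43
  between A and Base: 27 + 24 − 32 = 19
Cheapest insertion is between Base and N, adding 4.
New total = 104 + 4 = 108.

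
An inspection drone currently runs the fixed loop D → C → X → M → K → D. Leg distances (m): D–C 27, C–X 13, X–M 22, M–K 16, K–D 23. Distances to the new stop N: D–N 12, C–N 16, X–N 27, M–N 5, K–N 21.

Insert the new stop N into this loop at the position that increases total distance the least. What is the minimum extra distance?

Adding 1 m by placing N on the D–C leg.

Insertion cost between consecutive stops i–j is d(i,N) + d(N,j) − d(i,j):
  between D and C: 12 + 16 − 27 = 1
  between C and X: 16 + 27 − 13 = 30
  between X and M: 27 + 5 − 22 = 10
  between M and K: 5 + 21 − 16 = 10
  between K and D: 21 + 12 − 23 = 10
Cheapest insertion is between D and C, adding 1.
New total = 101 + 1 = 102.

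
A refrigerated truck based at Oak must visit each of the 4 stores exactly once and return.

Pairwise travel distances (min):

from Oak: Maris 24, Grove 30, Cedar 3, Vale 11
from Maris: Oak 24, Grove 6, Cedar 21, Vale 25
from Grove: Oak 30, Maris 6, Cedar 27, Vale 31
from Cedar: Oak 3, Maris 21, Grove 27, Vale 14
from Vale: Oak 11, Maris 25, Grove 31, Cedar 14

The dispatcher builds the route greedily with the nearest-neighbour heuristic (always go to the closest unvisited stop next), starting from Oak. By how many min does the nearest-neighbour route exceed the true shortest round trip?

6 min longer than the optimal tour.

From Oak: Cedar=3, Vale=11, Maris=24, Grove=30 → choose Cedar (3).
From Cedar: Vale=14, Maris=21, Grove=27 → choose Vale (14).
From Vale: Maris=25, Grove=31 → choose Maris (25).
From Maris: Grove=6 → choose Grove (6).
NN route Oak → Cedar → Vale → Maris → Grove → Oak costs 78.
Optimal: Oak → Cedar → Maris → Grove → Vale → Oak costs 72 (by enumerating all 12 distinct tours).
Excess = 78 − 72 = 6.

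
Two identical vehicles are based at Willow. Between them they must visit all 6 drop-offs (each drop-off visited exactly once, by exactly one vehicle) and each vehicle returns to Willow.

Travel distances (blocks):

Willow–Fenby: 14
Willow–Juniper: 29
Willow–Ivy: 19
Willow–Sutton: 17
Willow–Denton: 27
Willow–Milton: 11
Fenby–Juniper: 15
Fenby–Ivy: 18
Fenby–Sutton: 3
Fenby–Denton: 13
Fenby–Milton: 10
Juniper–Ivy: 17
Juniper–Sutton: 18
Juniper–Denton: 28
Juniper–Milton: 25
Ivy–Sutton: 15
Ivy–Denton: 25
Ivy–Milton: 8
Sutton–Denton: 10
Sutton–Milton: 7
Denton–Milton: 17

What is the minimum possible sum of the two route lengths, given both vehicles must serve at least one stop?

Minimum combined distance: 113 blocks.

Check every non-empty split of the stops between the two vehicles; for each half take its own optimal tour:
  {Fenby} + {Juniper, Ivy, Sutton, Denton, Milton}: 28 + 91 = 119
  {Juniper} + {Fenby, Ivy, Sutton, Denton, Milton}: 58 + 71 = 129
  {Fenby, Juniper} + {Ivy, Sutton, Denton, Milton}: 58 + 71 = 129
  {Ivy} + {Fenby, Juniper, Sutton, Denton, Milton}: 38 + 85 = 123
  {Fenby, Ivy} + {Juniper, Sutton, Denton, Milton}: 51 + 85 = 136
  {Juniper, Ivy} + {Fenby, Sutton, Denton, Milton}: 65 + 55 = 120
  … (31 splits in total)
  {Fenby, Juniper, Ivy, Sutton, Denton} + {Milton}: 91 + 22 = 113  ← best
Best: vehicle 1 Willow → Fenby → Sutton → Denton → Juniper → Ivy → Willow = 91; vehicle 2 Willow → Milton → Willow = 22; combined 113.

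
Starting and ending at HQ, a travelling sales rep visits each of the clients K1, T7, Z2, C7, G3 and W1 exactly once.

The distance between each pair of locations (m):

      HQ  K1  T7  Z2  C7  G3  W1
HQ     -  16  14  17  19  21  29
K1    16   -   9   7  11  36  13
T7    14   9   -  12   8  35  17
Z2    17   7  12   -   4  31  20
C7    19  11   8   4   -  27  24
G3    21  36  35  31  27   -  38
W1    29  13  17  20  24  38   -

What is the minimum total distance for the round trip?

Shortest round trip = 103 m.

There are 360 distinct closed tours to check (reversals are equivalent).
HQ → K1 → T7 → Z2 → C7 → G3 → W1 → HQ: 16+9+12+4+27+38+29 = 135
HQ → K1 → T7 → Z2 → C7 → W1 → G3 → HQ: 16+9+12+4+24+38+21 = 124
HQ → K1 → T7 → Z2 → G3 → C7 → W1 → HQ: 16+9+12+31+27+24+29 = 148
HQ → K1 → T7 → Z2 → G3 → W1 → C7 → HQ: 16+9+12+31+38+24+19 = 149
HQ → K1 → T7 → Z2 → W1 → C7 → G3 → HQ: 16+9+12+20+24+27+21 = 129
HQ → K1 → T7 → Z2 → W1 → G3 → C7 → HQ: 16+9+12+20+38+27+19 = 141
HQ → K1 → T7 → C7 → Z2 → G3 → W1 → HQ: 16+9+8+4+31+38+29 = 135
HQ → K1 → T7 → C7 → Z2 → W1 → G3 → HQ: 16+9+8+4+20+38+21 = 116
… (352 more)
HQ → T7 → W1 → K1 → Z2 → C7 → G3 → HQ: 14+17+13+7+4+27+21 = 103  ← best
The minimum is 103.
One optimal route: HQ → T7 → W1 → K1 → Z2 → C7 → G3 → HQ (or its reverse).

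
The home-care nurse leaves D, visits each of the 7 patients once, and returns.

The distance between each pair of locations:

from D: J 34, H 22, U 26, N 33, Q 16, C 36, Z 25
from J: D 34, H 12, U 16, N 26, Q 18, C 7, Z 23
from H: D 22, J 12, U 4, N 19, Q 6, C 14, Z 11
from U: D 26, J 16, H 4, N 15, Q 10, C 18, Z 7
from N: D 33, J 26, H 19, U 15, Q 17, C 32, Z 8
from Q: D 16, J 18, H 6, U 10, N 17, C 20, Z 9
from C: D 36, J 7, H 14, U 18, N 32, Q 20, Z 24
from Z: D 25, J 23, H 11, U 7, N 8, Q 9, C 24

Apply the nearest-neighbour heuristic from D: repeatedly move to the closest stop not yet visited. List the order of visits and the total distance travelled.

From D: distances to unvisited — Q=16, H=22, Z=25, U=26, N=33, J=34, C=36. Nearest is Q (16).
From Q: distances to unvisited — H=6, Z=9, U=10, N=17, J=18, C=20. Nearest is H (6).
From H: distances to unvisited — U=4, Z=11, J=12, C=14, N=19. Nearest is U (4).
From U: distances to unvisited — Z=7, N=15, J=16, C=18. Nearest is Z (7).
From Z: distances to unvisited — N=8, J=23, C=24. Nearest is N (8).
From N: distances to unvisited — J=26, C=32. Nearest is J (26).
From J: distances to unvisited — C=7. Nearest is C (7).
Return C→D: 36.
Total = 16 + 6 + 4 + 7 + 8 + 26 + 7 + 36 = 110.

Total distance 110 via the nearest-neighbour route D → Q → H → U → Z → N → J → C → D.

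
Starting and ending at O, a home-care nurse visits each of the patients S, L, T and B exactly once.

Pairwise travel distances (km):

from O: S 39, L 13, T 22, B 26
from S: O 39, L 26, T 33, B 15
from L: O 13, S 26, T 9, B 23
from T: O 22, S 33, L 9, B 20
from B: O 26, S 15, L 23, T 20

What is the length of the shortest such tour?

With 4 stops there are 4!/2 = 12 distinct round trips (a route and its reverse cost the same).
O-S-L-T-B-O: 39+26+9+20+26 = 120
O-S-L-B-T-O: 39+26+23+20+22 = 130
O-S-T-L-B-O: 39+33+9+23+26 = 130
O-S-T-B-L-O: 39+33+20+23+13 = 128
O-S-B-L-T-O: 39+15+23+9+22 = 108
O-S-B-T-L-O: 39+15+20+9+13 = 96
O-L-S-T-B-O: 13+26+33+20+26 = 118
O-L-S-B-T-O: 13+26+15+20+22 = 96
O-L-T-S-B-O: 13+9+33+15+26 = 96
O-L-B-S-T-O: 13+23+15+33+22 = 106
O-T-S-L-B-O: 22+33+26+23+26 = 130
O-T-L-S-B-O: 22+9+26+15+26 = 98
The minimum is 96.
One optimal route: O → S → B → T → L → O (or its reverse).

96 km — the shortest possible round trip.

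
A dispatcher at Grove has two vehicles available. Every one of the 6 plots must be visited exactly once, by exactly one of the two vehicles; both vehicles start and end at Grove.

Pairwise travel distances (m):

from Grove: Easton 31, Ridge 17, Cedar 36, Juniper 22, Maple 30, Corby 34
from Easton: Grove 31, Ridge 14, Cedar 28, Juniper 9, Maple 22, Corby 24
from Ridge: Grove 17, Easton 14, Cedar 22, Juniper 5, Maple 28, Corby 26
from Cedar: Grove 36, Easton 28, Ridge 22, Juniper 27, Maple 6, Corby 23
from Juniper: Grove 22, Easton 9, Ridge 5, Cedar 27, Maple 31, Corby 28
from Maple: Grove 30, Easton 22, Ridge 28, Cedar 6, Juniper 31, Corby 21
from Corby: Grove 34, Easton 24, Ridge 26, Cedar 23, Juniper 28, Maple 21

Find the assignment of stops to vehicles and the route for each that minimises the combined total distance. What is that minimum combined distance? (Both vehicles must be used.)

There are 2^5 − 1 = 31 ways to divide the 6 stops into two non-empty groups. For each, the best each vehicle can do is its own shortest tour through its group:
  {Easton} + {Ridge, Cedar, Juniper, Maple, Corby}: 62 + 109 = 171
  {Ridge} + {Easton, Cedar, Juniper, Maple, Corby}: 34 + 114 = 148
  {Easton, Ridge} + {Cedar, Juniper, Maple, Corby}: 62 + 109 = 171
  {Cedar} + {Easton, Ridge, Juniper, Maple, Corby}: 72 + 106 = 178
  {Easton, Cedar} + {Ridge, Juniper, Maple, Corby}: 95 + 101 = 196
  {Ridge, Cedar} + {Easton, Juniper, Maple, Corby}: 75 + 106 = 181
  … (31 splits in total)
Best: vehicle 1 Grove → Ridge → Grove = 34; vehicle 2 Grove → Juniper → Easton → Corby → Cedar → Maple → Grove = 114; combined 148.

148 m — the smallest possible combined total.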